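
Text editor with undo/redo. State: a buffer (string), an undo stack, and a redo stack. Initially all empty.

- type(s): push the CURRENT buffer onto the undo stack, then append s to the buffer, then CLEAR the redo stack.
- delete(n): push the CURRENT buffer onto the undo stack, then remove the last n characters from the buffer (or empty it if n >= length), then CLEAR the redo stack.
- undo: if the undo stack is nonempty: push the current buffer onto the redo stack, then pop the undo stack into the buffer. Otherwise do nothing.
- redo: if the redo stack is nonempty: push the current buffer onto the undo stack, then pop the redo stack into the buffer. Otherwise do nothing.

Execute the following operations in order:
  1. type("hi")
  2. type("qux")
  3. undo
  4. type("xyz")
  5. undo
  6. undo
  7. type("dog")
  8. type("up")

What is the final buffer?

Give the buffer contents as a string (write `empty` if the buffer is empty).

Answer: dogup

Derivation:
After op 1 (type): buf='hi' undo_depth=1 redo_depth=0
After op 2 (type): buf='hiqux' undo_depth=2 redo_depth=0
After op 3 (undo): buf='hi' undo_depth=1 redo_depth=1
After op 4 (type): buf='hixyz' undo_depth=2 redo_depth=0
After op 5 (undo): buf='hi' undo_depth=1 redo_depth=1
After op 6 (undo): buf='(empty)' undo_depth=0 redo_depth=2
After op 7 (type): buf='dog' undo_depth=1 redo_depth=0
After op 8 (type): buf='dogup' undo_depth=2 redo_depth=0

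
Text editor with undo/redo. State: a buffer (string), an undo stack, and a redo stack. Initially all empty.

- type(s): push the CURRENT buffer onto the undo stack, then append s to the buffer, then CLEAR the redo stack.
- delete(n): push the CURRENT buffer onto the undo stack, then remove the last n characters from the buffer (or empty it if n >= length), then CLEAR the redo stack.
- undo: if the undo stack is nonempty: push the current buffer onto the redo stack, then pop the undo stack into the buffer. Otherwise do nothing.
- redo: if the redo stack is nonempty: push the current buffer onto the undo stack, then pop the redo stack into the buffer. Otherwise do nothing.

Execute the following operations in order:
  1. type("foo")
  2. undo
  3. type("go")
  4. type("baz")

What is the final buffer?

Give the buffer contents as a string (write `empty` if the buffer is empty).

Answer: gobaz

Derivation:
After op 1 (type): buf='foo' undo_depth=1 redo_depth=0
After op 2 (undo): buf='(empty)' undo_depth=0 redo_depth=1
After op 3 (type): buf='go' undo_depth=1 redo_depth=0
After op 4 (type): buf='gobaz' undo_depth=2 redo_depth=0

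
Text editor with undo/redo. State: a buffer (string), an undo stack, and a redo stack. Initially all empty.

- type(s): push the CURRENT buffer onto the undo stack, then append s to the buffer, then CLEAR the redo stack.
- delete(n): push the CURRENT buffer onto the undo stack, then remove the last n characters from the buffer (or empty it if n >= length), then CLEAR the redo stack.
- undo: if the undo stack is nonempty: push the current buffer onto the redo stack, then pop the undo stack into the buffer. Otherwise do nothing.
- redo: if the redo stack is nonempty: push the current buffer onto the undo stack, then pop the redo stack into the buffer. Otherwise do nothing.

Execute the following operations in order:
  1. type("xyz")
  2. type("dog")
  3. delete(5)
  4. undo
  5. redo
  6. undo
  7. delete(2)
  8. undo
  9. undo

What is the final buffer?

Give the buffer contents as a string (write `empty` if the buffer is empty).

Answer: xyz

Derivation:
After op 1 (type): buf='xyz' undo_depth=1 redo_depth=0
After op 2 (type): buf='xyzdog' undo_depth=2 redo_depth=0
After op 3 (delete): buf='x' undo_depth=3 redo_depth=0
After op 4 (undo): buf='xyzdog' undo_depth=2 redo_depth=1
After op 5 (redo): buf='x' undo_depth=3 redo_depth=0
After op 6 (undo): buf='xyzdog' undo_depth=2 redo_depth=1
After op 7 (delete): buf='xyzd' undo_depth=3 redo_depth=0
After op 8 (undo): buf='xyzdog' undo_depth=2 redo_depth=1
After op 9 (undo): buf='xyz' undo_depth=1 redo_depth=2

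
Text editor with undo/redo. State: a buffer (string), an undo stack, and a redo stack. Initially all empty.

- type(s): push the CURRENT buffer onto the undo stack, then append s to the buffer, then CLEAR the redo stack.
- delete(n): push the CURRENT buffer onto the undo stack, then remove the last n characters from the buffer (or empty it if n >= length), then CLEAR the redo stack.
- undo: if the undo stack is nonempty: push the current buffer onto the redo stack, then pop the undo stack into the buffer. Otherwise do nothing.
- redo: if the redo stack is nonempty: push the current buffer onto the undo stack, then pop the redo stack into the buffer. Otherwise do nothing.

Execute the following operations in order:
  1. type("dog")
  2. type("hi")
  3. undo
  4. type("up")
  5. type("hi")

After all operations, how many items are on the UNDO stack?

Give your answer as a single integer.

Answer: 3

Derivation:
After op 1 (type): buf='dog' undo_depth=1 redo_depth=0
After op 2 (type): buf='doghi' undo_depth=2 redo_depth=0
After op 3 (undo): buf='dog' undo_depth=1 redo_depth=1
After op 4 (type): buf='dogup' undo_depth=2 redo_depth=0
After op 5 (type): buf='doguphi' undo_depth=3 redo_depth=0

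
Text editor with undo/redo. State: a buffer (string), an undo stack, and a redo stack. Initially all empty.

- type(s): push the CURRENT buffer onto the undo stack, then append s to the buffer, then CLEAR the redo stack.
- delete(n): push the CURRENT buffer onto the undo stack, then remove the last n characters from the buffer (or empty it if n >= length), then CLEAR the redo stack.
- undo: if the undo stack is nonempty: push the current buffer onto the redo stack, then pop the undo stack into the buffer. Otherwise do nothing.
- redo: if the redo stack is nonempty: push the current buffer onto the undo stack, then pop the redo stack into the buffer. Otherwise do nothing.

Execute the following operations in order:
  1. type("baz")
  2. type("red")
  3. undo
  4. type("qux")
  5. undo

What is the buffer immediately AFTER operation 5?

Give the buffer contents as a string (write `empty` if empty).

After op 1 (type): buf='baz' undo_depth=1 redo_depth=0
After op 2 (type): buf='bazred' undo_depth=2 redo_depth=0
After op 3 (undo): buf='baz' undo_depth=1 redo_depth=1
After op 4 (type): buf='bazqux' undo_depth=2 redo_depth=0
After op 5 (undo): buf='baz' undo_depth=1 redo_depth=1

Answer: baz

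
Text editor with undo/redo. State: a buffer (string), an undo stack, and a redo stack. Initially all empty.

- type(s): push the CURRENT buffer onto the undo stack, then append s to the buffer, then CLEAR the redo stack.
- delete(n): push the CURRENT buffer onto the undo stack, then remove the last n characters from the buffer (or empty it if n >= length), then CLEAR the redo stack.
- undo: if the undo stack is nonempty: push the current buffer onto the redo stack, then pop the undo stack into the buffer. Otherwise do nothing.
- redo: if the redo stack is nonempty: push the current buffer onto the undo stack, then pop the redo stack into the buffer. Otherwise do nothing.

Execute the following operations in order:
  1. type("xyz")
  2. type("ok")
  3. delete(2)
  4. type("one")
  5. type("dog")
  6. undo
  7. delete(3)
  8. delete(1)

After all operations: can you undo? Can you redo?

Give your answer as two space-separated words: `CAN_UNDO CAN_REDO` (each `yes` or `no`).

After op 1 (type): buf='xyz' undo_depth=1 redo_depth=0
After op 2 (type): buf='xyzok' undo_depth=2 redo_depth=0
After op 3 (delete): buf='xyz' undo_depth=3 redo_depth=0
After op 4 (type): buf='xyzone' undo_depth=4 redo_depth=0
After op 5 (type): buf='xyzonedog' undo_depth=5 redo_depth=0
After op 6 (undo): buf='xyzone' undo_depth=4 redo_depth=1
After op 7 (delete): buf='xyz' undo_depth=5 redo_depth=0
After op 8 (delete): buf='xy' undo_depth=6 redo_depth=0

Answer: yes no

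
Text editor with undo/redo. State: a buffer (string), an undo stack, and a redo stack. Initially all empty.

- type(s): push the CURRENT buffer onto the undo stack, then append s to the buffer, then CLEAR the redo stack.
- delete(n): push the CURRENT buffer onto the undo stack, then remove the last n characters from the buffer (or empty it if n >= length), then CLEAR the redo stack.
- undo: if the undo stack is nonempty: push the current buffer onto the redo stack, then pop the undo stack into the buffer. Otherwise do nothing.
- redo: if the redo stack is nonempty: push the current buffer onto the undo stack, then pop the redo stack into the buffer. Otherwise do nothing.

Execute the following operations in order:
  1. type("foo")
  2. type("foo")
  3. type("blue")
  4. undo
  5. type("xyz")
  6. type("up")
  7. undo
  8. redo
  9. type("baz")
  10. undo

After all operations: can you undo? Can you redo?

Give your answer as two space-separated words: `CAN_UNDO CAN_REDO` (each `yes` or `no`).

Answer: yes yes

Derivation:
After op 1 (type): buf='foo' undo_depth=1 redo_depth=0
After op 2 (type): buf='foofoo' undo_depth=2 redo_depth=0
After op 3 (type): buf='foofooblue' undo_depth=3 redo_depth=0
After op 4 (undo): buf='foofoo' undo_depth=2 redo_depth=1
After op 5 (type): buf='foofooxyz' undo_depth=3 redo_depth=0
After op 6 (type): buf='foofooxyzup' undo_depth=4 redo_depth=0
After op 7 (undo): buf='foofooxyz' undo_depth=3 redo_depth=1
After op 8 (redo): buf='foofooxyzup' undo_depth=4 redo_depth=0
After op 9 (type): buf='foofooxyzupbaz' undo_depth=5 redo_depth=0
After op 10 (undo): buf='foofooxyzup' undo_depth=4 redo_depth=1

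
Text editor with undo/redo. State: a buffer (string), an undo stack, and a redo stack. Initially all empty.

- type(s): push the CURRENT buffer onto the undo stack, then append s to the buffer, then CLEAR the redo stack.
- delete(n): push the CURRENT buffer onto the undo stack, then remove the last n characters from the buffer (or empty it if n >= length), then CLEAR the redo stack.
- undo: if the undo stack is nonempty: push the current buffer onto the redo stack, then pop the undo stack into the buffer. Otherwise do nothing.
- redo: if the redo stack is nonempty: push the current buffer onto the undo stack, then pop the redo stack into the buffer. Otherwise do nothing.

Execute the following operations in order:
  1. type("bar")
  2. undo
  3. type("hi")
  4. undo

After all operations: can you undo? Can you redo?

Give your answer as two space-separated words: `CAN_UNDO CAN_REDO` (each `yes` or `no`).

Answer: no yes

Derivation:
After op 1 (type): buf='bar' undo_depth=1 redo_depth=0
After op 2 (undo): buf='(empty)' undo_depth=0 redo_depth=1
After op 3 (type): buf='hi' undo_depth=1 redo_depth=0
After op 4 (undo): buf='(empty)' undo_depth=0 redo_depth=1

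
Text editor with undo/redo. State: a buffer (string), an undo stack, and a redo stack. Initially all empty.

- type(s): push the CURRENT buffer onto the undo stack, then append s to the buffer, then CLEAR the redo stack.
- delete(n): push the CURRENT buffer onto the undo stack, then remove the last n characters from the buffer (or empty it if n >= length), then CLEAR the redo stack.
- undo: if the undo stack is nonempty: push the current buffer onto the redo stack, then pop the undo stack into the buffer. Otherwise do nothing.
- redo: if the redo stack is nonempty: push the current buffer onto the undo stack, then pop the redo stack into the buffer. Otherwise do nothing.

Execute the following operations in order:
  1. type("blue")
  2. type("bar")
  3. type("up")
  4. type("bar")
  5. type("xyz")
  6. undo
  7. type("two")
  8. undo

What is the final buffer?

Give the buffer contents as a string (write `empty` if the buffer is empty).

Answer: bluebarupbar

Derivation:
After op 1 (type): buf='blue' undo_depth=1 redo_depth=0
After op 2 (type): buf='bluebar' undo_depth=2 redo_depth=0
After op 3 (type): buf='bluebarup' undo_depth=3 redo_depth=0
After op 4 (type): buf='bluebarupbar' undo_depth=4 redo_depth=0
After op 5 (type): buf='bluebarupbarxyz' undo_depth=5 redo_depth=0
After op 6 (undo): buf='bluebarupbar' undo_depth=4 redo_depth=1
After op 7 (type): buf='bluebarupbartwo' undo_depth=5 redo_depth=0
After op 8 (undo): buf='bluebarupbar' undo_depth=4 redo_depth=1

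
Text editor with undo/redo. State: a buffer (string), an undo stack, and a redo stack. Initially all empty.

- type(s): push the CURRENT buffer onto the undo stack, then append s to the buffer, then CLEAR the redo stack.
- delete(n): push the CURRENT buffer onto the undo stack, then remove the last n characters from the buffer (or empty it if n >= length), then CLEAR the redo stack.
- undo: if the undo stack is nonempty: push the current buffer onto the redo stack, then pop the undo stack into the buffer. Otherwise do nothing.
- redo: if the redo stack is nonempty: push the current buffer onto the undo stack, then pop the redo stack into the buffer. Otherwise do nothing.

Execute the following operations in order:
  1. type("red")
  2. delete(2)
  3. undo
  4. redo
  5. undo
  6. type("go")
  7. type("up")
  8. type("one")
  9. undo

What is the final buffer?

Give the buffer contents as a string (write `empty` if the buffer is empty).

After op 1 (type): buf='red' undo_depth=1 redo_depth=0
After op 2 (delete): buf='r' undo_depth=2 redo_depth=0
After op 3 (undo): buf='red' undo_depth=1 redo_depth=1
After op 4 (redo): buf='r' undo_depth=2 redo_depth=0
After op 5 (undo): buf='red' undo_depth=1 redo_depth=1
After op 6 (type): buf='redgo' undo_depth=2 redo_depth=0
After op 7 (type): buf='redgoup' undo_depth=3 redo_depth=0
After op 8 (type): buf='redgoupone' undo_depth=4 redo_depth=0
After op 9 (undo): buf='redgoup' undo_depth=3 redo_depth=1

Answer: redgoup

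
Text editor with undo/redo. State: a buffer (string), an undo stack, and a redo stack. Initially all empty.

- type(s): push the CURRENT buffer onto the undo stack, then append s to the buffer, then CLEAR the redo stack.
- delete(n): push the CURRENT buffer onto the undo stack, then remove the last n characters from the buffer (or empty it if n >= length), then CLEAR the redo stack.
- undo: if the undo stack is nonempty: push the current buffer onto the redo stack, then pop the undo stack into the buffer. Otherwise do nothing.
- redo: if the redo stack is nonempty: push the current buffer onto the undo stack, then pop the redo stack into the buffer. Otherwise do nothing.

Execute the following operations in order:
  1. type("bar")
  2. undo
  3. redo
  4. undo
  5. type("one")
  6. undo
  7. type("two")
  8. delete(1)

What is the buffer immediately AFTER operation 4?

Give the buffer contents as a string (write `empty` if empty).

Answer: empty

Derivation:
After op 1 (type): buf='bar' undo_depth=1 redo_depth=0
After op 2 (undo): buf='(empty)' undo_depth=0 redo_depth=1
After op 3 (redo): buf='bar' undo_depth=1 redo_depth=0
After op 4 (undo): buf='(empty)' undo_depth=0 redo_depth=1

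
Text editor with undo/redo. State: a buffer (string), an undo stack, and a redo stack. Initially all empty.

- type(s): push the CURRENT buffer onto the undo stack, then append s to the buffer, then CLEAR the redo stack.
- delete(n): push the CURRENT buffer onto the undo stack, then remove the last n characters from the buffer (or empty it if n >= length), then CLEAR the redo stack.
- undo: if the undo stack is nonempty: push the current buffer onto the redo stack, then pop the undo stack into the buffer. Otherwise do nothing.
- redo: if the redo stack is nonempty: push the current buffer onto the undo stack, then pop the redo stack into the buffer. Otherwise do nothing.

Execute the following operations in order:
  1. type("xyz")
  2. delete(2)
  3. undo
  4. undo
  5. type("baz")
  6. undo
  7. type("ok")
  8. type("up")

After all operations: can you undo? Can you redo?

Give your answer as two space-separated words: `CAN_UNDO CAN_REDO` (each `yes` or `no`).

Answer: yes no

Derivation:
After op 1 (type): buf='xyz' undo_depth=1 redo_depth=0
After op 2 (delete): buf='x' undo_depth=2 redo_depth=0
After op 3 (undo): buf='xyz' undo_depth=1 redo_depth=1
After op 4 (undo): buf='(empty)' undo_depth=0 redo_depth=2
After op 5 (type): buf='baz' undo_depth=1 redo_depth=0
After op 6 (undo): buf='(empty)' undo_depth=0 redo_depth=1
After op 7 (type): buf='ok' undo_depth=1 redo_depth=0
After op 8 (type): buf='okup' undo_depth=2 redo_depth=0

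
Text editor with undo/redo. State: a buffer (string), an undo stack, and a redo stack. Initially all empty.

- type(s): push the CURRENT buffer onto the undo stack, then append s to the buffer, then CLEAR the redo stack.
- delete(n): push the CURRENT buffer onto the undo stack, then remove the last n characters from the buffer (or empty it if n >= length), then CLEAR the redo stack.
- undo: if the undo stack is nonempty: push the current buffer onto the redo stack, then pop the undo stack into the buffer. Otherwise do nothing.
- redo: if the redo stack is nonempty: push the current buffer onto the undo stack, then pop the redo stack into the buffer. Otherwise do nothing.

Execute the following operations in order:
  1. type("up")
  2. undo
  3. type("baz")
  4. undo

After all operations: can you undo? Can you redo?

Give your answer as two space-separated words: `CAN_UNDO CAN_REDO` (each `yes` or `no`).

After op 1 (type): buf='up' undo_depth=1 redo_depth=0
After op 2 (undo): buf='(empty)' undo_depth=0 redo_depth=1
After op 3 (type): buf='baz' undo_depth=1 redo_depth=0
After op 4 (undo): buf='(empty)' undo_depth=0 redo_depth=1

Answer: no yes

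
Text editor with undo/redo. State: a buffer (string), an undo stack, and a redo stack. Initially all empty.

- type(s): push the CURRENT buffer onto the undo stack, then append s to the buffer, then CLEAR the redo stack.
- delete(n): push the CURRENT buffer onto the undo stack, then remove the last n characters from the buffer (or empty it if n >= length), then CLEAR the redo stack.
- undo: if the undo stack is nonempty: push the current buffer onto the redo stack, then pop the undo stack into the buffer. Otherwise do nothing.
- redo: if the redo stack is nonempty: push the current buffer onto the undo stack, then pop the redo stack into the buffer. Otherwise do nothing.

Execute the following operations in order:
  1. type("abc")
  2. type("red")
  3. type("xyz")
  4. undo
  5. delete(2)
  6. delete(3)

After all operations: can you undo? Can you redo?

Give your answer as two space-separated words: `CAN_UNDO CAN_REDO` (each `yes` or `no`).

After op 1 (type): buf='abc' undo_depth=1 redo_depth=0
After op 2 (type): buf='abcred' undo_depth=2 redo_depth=0
After op 3 (type): buf='abcredxyz' undo_depth=3 redo_depth=0
After op 4 (undo): buf='abcred' undo_depth=2 redo_depth=1
After op 5 (delete): buf='abcr' undo_depth=3 redo_depth=0
After op 6 (delete): buf='a' undo_depth=4 redo_depth=0

Answer: yes no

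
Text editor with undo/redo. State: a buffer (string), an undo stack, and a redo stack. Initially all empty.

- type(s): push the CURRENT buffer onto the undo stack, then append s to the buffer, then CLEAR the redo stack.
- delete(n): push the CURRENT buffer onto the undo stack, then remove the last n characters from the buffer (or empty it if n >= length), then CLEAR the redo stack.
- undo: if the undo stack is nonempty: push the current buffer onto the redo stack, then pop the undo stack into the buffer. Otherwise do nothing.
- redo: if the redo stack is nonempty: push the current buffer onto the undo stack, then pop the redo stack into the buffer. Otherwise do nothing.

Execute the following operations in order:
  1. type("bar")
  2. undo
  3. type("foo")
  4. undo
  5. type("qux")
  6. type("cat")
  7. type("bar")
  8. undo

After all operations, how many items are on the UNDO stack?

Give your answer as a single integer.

After op 1 (type): buf='bar' undo_depth=1 redo_depth=0
After op 2 (undo): buf='(empty)' undo_depth=0 redo_depth=1
After op 3 (type): buf='foo' undo_depth=1 redo_depth=0
After op 4 (undo): buf='(empty)' undo_depth=0 redo_depth=1
After op 5 (type): buf='qux' undo_depth=1 redo_depth=0
After op 6 (type): buf='quxcat' undo_depth=2 redo_depth=0
After op 7 (type): buf='quxcatbar' undo_depth=3 redo_depth=0
After op 8 (undo): buf='quxcat' undo_depth=2 redo_depth=1

Answer: 2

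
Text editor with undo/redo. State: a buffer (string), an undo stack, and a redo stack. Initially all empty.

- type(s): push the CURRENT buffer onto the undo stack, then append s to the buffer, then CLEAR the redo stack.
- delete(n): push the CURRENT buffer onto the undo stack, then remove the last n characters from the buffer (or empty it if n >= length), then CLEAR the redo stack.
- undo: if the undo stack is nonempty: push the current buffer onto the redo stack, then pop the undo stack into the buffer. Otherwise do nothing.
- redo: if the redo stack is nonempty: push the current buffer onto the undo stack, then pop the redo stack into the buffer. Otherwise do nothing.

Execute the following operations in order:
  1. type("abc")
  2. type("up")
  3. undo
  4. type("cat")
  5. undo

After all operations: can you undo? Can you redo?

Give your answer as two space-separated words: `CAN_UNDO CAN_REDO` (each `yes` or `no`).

After op 1 (type): buf='abc' undo_depth=1 redo_depth=0
After op 2 (type): buf='abcup' undo_depth=2 redo_depth=0
After op 3 (undo): buf='abc' undo_depth=1 redo_depth=1
After op 4 (type): buf='abccat' undo_depth=2 redo_depth=0
After op 5 (undo): buf='abc' undo_depth=1 redo_depth=1

Answer: yes yes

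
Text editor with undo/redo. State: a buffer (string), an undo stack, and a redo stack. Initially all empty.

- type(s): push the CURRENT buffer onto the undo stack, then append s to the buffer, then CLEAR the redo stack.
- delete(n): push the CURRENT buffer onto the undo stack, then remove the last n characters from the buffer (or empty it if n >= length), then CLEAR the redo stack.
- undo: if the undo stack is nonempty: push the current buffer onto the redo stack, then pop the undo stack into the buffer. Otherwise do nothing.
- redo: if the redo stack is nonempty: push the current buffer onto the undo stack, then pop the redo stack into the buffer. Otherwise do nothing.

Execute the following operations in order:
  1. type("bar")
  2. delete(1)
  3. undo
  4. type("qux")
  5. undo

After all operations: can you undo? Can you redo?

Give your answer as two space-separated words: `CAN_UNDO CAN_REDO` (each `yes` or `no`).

After op 1 (type): buf='bar' undo_depth=1 redo_depth=0
After op 2 (delete): buf='ba' undo_depth=2 redo_depth=0
After op 3 (undo): buf='bar' undo_depth=1 redo_depth=1
After op 4 (type): buf='barqux' undo_depth=2 redo_depth=0
After op 5 (undo): buf='bar' undo_depth=1 redo_depth=1

Answer: yes yes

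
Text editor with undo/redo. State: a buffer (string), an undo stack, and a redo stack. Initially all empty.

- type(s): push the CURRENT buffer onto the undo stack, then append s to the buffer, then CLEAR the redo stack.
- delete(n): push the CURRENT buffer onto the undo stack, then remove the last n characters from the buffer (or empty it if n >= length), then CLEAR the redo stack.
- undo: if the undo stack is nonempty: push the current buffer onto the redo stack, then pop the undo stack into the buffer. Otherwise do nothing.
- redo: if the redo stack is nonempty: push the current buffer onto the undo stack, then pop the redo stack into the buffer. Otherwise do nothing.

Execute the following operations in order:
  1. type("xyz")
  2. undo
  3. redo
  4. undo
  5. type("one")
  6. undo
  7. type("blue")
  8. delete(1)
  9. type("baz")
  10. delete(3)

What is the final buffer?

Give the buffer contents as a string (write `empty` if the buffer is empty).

After op 1 (type): buf='xyz' undo_depth=1 redo_depth=0
After op 2 (undo): buf='(empty)' undo_depth=0 redo_depth=1
After op 3 (redo): buf='xyz' undo_depth=1 redo_depth=0
After op 4 (undo): buf='(empty)' undo_depth=0 redo_depth=1
After op 5 (type): buf='one' undo_depth=1 redo_depth=0
After op 6 (undo): buf='(empty)' undo_depth=0 redo_depth=1
After op 7 (type): buf='blue' undo_depth=1 redo_depth=0
After op 8 (delete): buf='blu' undo_depth=2 redo_depth=0
After op 9 (type): buf='blubaz' undo_depth=3 redo_depth=0
After op 10 (delete): buf='blu' undo_depth=4 redo_depth=0

Answer: blu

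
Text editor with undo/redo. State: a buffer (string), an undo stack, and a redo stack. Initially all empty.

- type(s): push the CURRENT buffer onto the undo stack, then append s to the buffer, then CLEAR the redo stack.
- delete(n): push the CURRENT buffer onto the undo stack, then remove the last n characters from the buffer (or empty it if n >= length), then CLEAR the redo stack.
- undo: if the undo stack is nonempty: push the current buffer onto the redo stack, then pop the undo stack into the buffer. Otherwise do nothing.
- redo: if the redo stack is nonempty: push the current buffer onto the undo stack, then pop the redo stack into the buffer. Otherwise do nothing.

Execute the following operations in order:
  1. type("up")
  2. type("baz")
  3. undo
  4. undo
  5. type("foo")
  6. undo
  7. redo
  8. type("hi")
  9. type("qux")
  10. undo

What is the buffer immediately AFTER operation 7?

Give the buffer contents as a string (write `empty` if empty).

After op 1 (type): buf='up' undo_depth=1 redo_depth=0
After op 2 (type): buf='upbaz' undo_depth=2 redo_depth=0
After op 3 (undo): buf='up' undo_depth=1 redo_depth=1
After op 4 (undo): buf='(empty)' undo_depth=0 redo_depth=2
After op 5 (type): buf='foo' undo_depth=1 redo_depth=0
After op 6 (undo): buf='(empty)' undo_depth=0 redo_depth=1
After op 7 (redo): buf='foo' undo_depth=1 redo_depth=0

Answer: foo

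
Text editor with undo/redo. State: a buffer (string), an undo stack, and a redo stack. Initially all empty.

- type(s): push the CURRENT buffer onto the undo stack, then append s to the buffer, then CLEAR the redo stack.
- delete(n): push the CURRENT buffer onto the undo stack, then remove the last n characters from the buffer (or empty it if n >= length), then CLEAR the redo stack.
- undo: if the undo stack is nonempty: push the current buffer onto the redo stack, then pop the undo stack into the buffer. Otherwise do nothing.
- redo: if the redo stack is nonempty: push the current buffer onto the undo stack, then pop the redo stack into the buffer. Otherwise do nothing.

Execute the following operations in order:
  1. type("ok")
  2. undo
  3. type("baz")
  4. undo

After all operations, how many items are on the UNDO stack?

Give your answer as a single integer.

After op 1 (type): buf='ok' undo_depth=1 redo_depth=0
After op 2 (undo): buf='(empty)' undo_depth=0 redo_depth=1
After op 3 (type): buf='baz' undo_depth=1 redo_depth=0
After op 4 (undo): buf='(empty)' undo_depth=0 redo_depth=1

Answer: 0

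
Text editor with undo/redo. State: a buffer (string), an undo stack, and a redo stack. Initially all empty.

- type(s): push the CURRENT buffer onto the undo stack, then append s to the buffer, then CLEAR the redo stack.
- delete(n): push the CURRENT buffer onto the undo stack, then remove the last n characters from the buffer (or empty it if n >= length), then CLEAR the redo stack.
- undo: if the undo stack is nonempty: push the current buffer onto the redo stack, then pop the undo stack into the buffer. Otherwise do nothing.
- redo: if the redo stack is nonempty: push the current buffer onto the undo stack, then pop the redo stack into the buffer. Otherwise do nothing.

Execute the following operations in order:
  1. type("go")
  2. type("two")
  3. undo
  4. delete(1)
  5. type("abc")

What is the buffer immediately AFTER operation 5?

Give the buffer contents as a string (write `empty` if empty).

After op 1 (type): buf='go' undo_depth=1 redo_depth=0
After op 2 (type): buf='gotwo' undo_depth=2 redo_depth=0
After op 3 (undo): buf='go' undo_depth=1 redo_depth=1
After op 4 (delete): buf='g' undo_depth=2 redo_depth=0
After op 5 (type): buf='gabc' undo_depth=3 redo_depth=0

Answer: gabc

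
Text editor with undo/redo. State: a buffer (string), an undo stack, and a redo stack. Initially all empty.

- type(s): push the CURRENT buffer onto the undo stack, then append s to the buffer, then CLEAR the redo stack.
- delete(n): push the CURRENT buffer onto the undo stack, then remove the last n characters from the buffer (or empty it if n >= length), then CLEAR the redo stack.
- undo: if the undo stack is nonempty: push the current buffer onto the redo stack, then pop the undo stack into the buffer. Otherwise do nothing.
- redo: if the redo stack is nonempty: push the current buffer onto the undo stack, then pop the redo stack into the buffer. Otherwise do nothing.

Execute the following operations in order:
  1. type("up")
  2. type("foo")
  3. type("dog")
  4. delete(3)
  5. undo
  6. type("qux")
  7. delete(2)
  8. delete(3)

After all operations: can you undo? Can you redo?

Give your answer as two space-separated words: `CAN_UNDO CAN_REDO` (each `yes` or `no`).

After op 1 (type): buf='up' undo_depth=1 redo_depth=0
After op 2 (type): buf='upfoo' undo_depth=2 redo_depth=0
After op 3 (type): buf='upfoodog' undo_depth=3 redo_depth=0
After op 4 (delete): buf='upfoo' undo_depth=4 redo_depth=0
After op 5 (undo): buf='upfoodog' undo_depth=3 redo_depth=1
After op 6 (type): buf='upfoodogqux' undo_depth=4 redo_depth=0
After op 7 (delete): buf='upfoodogq' undo_depth=5 redo_depth=0
After op 8 (delete): buf='upfood' undo_depth=6 redo_depth=0

Answer: yes no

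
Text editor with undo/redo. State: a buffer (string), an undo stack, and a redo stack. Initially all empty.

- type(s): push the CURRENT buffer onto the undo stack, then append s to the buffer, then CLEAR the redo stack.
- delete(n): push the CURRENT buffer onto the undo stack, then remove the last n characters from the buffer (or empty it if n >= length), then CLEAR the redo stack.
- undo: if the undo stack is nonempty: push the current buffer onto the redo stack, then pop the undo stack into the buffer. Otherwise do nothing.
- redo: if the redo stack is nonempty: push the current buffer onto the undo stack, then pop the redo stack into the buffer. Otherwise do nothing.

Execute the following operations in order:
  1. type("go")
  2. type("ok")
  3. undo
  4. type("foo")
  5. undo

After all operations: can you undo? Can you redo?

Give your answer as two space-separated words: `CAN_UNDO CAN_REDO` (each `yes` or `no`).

Answer: yes yes

Derivation:
After op 1 (type): buf='go' undo_depth=1 redo_depth=0
After op 2 (type): buf='gook' undo_depth=2 redo_depth=0
After op 3 (undo): buf='go' undo_depth=1 redo_depth=1
After op 4 (type): buf='gofoo' undo_depth=2 redo_depth=0
After op 5 (undo): buf='go' undo_depth=1 redo_depth=1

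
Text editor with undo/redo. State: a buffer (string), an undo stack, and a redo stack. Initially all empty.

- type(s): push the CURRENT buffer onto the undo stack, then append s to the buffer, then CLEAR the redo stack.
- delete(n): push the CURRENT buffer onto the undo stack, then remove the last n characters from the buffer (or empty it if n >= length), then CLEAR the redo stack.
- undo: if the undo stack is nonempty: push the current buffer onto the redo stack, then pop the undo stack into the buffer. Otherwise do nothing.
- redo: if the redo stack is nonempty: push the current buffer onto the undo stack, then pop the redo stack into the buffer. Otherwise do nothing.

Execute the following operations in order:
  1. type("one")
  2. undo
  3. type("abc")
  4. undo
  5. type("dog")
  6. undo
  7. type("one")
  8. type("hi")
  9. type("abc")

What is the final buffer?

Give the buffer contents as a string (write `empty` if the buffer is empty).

After op 1 (type): buf='one' undo_depth=1 redo_depth=0
After op 2 (undo): buf='(empty)' undo_depth=0 redo_depth=1
After op 3 (type): buf='abc' undo_depth=1 redo_depth=0
After op 4 (undo): buf='(empty)' undo_depth=0 redo_depth=1
After op 5 (type): buf='dog' undo_depth=1 redo_depth=0
After op 6 (undo): buf='(empty)' undo_depth=0 redo_depth=1
After op 7 (type): buf='one' undo_depth=1 redo_depth=0
After op 8 (type): buf='onehi' undo_depth=2 redo_depth=0
After op 9 (type): buf='onehiabc' undo_depth=3 redo_depth=0

Answer: onehiabc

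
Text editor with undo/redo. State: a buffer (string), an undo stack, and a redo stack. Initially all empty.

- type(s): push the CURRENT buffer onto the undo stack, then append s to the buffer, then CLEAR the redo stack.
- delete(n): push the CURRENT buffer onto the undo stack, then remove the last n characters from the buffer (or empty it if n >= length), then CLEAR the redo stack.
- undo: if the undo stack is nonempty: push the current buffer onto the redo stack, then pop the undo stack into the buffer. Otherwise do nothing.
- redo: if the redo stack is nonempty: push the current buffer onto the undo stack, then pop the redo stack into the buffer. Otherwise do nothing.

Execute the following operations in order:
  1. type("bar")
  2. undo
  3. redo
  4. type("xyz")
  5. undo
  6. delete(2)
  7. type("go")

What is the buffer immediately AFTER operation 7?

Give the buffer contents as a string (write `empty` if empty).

Answer: bgo

Derivation:
After op 1 (type): buf='bar' undo_depth=1 redo_depth=0
After op 2 (undo): buf='(empty)' undo_depth=0 redo_depth=1
After op 3 (redo): buf='bar' undo_depth=1 redo_depth=0
After op 4 (type): buf='barxyz' undo_depth=2 redo_depth=0
After op 5 (undo): buf='bar' undo_depth=1 redo_depth=1
After op 6 (delete): buf='b' undo_depth=2 redo_depth=0
After op 7 (type): buf='bgo' undo_depth=3 redo_depth=0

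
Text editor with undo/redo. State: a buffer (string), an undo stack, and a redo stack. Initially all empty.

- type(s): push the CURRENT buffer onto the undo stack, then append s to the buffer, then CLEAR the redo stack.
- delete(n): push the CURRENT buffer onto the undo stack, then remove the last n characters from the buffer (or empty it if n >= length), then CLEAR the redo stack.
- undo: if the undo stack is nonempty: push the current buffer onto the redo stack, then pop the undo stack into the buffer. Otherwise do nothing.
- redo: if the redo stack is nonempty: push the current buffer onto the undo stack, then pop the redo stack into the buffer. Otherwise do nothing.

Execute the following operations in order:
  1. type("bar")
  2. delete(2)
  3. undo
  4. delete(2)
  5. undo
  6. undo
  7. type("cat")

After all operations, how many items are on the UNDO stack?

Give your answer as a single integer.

Answer: 1

Derivation:
After op 1 (type): buf='bar' undo_depth=1 redo_depth=0
After op 2 (delete): buf='b' undo_depth=2 redo_depth=0
After op 3 (undo): buf='bar' undo_depth=1 redo_depth=1
After op 4 (delete): buf='b' undo_depth=2 redo_depth=0
After op 5 (undo): buf='bar' undo_depth=1 redo_depth=1
After op 6 (undo): buf='(empty)' undo_depth=0 redo_depth=2
After op 7 (type): buf='cat' undo_depth=1 redo_depth=0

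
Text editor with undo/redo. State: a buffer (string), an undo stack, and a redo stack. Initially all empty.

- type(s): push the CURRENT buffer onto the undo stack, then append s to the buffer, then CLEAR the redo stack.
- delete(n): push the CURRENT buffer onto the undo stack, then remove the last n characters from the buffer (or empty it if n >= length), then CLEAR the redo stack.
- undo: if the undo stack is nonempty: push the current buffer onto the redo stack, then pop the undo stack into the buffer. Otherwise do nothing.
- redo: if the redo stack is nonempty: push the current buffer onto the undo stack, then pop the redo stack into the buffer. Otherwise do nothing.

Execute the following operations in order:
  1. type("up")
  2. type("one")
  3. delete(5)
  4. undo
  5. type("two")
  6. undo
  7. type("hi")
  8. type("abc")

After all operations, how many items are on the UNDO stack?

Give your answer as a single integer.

After op 1 (type): buf='up' undo_depth=1 redo_depth=0
After op 2 (type): buf='upone' undo_depth=2 redo_depth=0
After op 3 (delete): buf='(empty)' undo_depth=3 redo_depth=0
After op 4 (undo): buf='upone' undo_depth=2 redo_depth=1
After op 5 (type): buf='uponetwo' undo_depth=3 redo_depth=0
After op 6 (undo): buf='upone' undo_depth=2 redo_depth=1
After op 7 (type): buf='uponehi' undo_depth=3 redo_depth=0
After op 8 (type): buf='uponehiabc' undo_depth=4 redo_depth=0

Answer: 4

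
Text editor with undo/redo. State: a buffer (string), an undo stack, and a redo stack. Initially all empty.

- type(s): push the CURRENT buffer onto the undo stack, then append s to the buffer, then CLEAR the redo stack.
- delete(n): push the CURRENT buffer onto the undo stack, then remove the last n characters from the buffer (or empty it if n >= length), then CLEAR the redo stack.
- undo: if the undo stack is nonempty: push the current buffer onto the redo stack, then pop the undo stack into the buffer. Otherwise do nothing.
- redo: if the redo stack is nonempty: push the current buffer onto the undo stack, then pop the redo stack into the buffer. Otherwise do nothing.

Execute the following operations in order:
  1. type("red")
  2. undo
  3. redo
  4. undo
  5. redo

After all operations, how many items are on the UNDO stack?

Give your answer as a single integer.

Answer: 1

Derivation:
After op 1 (type): buf='red' undo_depth=1 redo_depth=0
After op 2 (undo): buf='(empty)' undo_depth=0 redo_depth=1
After op 3 (redo): buf='red' undo_depth=1 redo_depth=0
After op 4 (undo): buf='(empty)' undo_depth=0 redo_depth=1
After op 5 (redo): buf='red' undo_depth=1 redo_depth=0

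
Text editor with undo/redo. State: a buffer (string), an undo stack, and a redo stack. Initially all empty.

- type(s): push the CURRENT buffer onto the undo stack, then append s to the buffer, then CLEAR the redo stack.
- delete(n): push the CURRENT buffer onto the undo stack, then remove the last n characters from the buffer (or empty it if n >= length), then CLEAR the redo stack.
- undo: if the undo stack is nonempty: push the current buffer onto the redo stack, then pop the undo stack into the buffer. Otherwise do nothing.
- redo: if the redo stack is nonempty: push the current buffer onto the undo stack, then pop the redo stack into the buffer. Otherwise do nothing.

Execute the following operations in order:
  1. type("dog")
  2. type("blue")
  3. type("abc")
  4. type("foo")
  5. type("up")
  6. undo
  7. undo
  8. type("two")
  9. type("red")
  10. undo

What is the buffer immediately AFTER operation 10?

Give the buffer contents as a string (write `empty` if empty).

After op 1 (type): buf='dog' undo_depth=1 redo_depth=0
After op 2 (type): buf='dogblue' undo_depth=2 redo_depth=0
After op 3 (type): buf='dogblueabc' undo_depth=3 redo_depth=0
After op 4 (type): buf='dogblueabcfoo' undo_depth=4 redo_depth=0
After op 5 (type): buf='dogblueabcfooup' undo_depth=5 redo_depth=0
After op 6 (undo): buf='dogblueabcfoo' undo_depth=4 redo_depth=1
After op 7 (undo): buf='dogblueabc' undo_depth=3 redo_depth=2
After op 8 (type): buf='dogblueabctwo' undo_depth=4 redo_depth=0
After op 9 (type): buf='dogblueabctwored' undo_depth=5 redo_depth=0
After op 10 (undo): buf='dogblueabctwo' undo_depth=4 redo_depth=1

Answer: dogblueabctwo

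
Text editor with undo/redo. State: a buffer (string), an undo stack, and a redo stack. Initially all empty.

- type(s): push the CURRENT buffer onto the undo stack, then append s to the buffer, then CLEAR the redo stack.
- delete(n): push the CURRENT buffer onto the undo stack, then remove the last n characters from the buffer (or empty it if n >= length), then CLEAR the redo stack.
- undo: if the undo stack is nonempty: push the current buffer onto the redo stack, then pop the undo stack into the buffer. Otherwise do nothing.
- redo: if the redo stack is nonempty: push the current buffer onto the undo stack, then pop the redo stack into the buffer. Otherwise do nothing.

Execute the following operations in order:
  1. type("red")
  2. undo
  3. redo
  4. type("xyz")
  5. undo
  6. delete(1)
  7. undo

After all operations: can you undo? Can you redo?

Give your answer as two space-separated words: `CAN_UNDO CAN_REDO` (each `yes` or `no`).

Answer: yes yes

Derivation:
After op 1 (type): buf='red' undo_depth=1 redo_depth=0
After op 2 (undo): buf='(empty)' undo_depth=0 redo_depth=1
After op 3 (redo): buf='red' undo_depth=1 redo_depth=0
After op 4 (type): buf='redxyz' undo_depth=2 redo_depth=0
After op 5 (undo): buf='red' undo_depth=1 redo_depth=1
After op 6 (delete): buf='re' undo_depth=2 redo_depth=0
After op 7 (undo): buf='red' undo_depth=1 redo_depth=1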